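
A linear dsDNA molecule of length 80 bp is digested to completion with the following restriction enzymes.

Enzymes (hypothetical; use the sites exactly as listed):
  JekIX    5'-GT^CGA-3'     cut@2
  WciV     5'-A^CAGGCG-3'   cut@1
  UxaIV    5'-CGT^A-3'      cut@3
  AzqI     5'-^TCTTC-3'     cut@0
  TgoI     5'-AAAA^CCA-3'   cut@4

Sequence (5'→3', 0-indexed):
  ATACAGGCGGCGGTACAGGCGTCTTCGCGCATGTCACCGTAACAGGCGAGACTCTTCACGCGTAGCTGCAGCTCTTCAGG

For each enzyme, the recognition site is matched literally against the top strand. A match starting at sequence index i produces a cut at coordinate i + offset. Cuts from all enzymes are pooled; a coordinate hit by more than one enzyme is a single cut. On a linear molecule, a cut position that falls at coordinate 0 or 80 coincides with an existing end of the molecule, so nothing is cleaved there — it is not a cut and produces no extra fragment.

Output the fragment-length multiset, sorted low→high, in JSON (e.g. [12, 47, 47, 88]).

Scan for sites:
  JekIX (GTCGA, off=2): no sites
  WciV ACAGGCG/1: at [2, 14, 41] ⇒ [3, 15, 42]
  UxaIV CGTA/3: at [37, 60] ⇒ [40, 63]
  AzqI TCTTC/0: at [21, 52, 72] ⇒ [21, 52, 72]
  TgoI (AAAACCA, off=4): no sites

Pooled cuts: [3, 15, 21, 40, 42, 52, 63, 72]

Fragment lengths:
  [0,3): 3 bp
  [3,15): 12 bp
  [15,21): 6 bp
  [21,40): 19 bp
  [40,42): 2 bp
  [42,52): 10 bp
  [52,63): 11 bp
  [63,72): 9 bp
  [72,80): 8 bp

[2,3,6,8,9,10,11,12,19]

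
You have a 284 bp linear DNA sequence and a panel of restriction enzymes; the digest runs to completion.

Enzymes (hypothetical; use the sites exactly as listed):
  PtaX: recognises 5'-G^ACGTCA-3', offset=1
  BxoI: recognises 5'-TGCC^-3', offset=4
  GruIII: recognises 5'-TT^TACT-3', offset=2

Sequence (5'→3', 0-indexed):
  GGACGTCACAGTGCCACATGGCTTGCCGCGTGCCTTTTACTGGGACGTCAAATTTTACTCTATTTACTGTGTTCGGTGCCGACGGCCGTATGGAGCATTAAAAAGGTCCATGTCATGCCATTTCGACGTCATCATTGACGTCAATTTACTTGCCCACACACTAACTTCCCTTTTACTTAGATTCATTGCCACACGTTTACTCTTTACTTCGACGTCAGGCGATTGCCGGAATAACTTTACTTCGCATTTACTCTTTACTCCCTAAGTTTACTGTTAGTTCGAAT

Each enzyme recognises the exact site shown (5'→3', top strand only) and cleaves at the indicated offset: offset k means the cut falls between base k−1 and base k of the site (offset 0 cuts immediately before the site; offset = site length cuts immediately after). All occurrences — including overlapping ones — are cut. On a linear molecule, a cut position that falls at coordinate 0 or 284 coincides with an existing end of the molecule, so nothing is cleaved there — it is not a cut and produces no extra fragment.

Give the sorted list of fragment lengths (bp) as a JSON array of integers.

[2,3,6,7,7,7,7,7,7,8,9,9,10,11,11,12,12,13,13,16,16,16,17,19,39]

Per-enzyme occurrences:
  PtaX (GACGTCA, off=1): starts [1, 43, 124, 136, 210] → cuts [2, 44, 125, 137, 211]
  BxoI (TGCC, off=4): starts [11, 23, 30, 76, 115, 150, 186, 223] → cuts [15, 27, 34, 80, 119, 154, 190, 227]
  GruIII (TTTACT, off=2): starts [35, 53, 62, 144, 171, 195, 202, 235, 246, 253, 266] → cuts [37, 55, 64, 146, 173, 197, 204, 237, 248, 255, 268]

All cut coordinates (distinct, sorted): [2, 15, 27, 34, 37, 44, 55, 64, 80, 119, 125, 137, 146, 154, 173, 190, 197, 204, 211, 227, 237, 248, 255, 268]

Fragments:
  [0,2): 2 bp
  [2,15): 13 bp
  [15,27): 12 bp
  [27,34): 7 bp
  [34,37): 3 bp
  [37,44): 7 bp
  [44,55): 11 bp
  [55,64): 9 bp
  [64,80): 16 bp
  [80,119): 39 bp
  [119,125): 6 bp
  [125,137): 12 bp
  [137,146): 9 bp
  [146,154): 8 bp
  [154,173): 19 bp
  [173,190): 17 bp
  [190,197): 7 bp
  [197,204): 7 bp
  [204,211): 7 bp
  [211,227): 16 bp
  [227,237): 10 bp
  [237,248): 11 bp
  [248,255): 7 bp
  [255,268): 13 bp
  [268,284): 16 bp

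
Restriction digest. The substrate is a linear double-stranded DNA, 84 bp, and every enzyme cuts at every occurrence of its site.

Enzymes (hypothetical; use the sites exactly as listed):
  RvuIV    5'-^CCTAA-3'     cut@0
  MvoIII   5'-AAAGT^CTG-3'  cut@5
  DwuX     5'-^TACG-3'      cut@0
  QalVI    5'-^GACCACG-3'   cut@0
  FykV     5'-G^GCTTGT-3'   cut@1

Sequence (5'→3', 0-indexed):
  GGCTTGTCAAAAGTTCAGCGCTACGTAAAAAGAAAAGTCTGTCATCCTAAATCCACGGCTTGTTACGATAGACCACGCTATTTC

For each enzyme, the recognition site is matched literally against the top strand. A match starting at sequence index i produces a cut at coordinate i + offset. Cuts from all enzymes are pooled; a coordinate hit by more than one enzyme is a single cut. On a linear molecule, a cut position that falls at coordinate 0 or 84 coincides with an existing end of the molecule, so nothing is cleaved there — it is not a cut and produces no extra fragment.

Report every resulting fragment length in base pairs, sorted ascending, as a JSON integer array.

[1,6,7,7,12,14,17,20]

Per-enzyme occurrences:
  RvuIV (CCTAA, off=0): starts [45] → cuts [45]
  MvoIII (AAAGTCTG, off=5): starts [33] → cuts [38]
  DwuX (TACG, off=0): starts [21, 63] → cuts [21, 63]
  QalVI (GACCACG, off=0): starts [70] → cuts [70]
  FykV (GGCTTGT, off=1): starts [0, 56] → cuts [1, 57]

All cut coordinates (distinct, sorted): [1, 21, 38, 45, 57, 63, 70]

Fragments:
  [0,1): 1 bp
  [1,21): 20 bp
  [21,38): 17 bp
  [38,45): 7 bp
  [45,57): 12 bp
  [57,63): 6 bp
  [63,70): 7 bp
  [70,84): 14 bp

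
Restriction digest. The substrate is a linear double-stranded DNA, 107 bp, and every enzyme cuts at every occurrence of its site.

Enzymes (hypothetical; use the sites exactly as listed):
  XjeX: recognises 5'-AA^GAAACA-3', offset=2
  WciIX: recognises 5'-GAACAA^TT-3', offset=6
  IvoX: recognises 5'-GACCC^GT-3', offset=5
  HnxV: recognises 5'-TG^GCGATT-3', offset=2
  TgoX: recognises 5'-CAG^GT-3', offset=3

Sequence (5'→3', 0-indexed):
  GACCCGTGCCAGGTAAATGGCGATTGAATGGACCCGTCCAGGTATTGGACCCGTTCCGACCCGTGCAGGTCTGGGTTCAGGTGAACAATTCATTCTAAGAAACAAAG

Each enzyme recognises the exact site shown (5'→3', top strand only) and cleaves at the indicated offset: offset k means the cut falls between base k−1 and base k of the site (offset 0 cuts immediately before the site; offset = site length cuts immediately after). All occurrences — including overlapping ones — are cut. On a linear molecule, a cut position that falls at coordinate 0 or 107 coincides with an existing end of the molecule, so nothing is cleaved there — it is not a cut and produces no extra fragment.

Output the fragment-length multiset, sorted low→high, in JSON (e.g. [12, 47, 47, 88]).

Site scan:
  XjeX (AAGAAACA, off=2): starts [96] → cuts [98]
  WciIX (GAACAATT, off=6): starts [82] → cuts [88]
  IvoX (GACCCGT, off=5): starts [0, 30, 47, 57] → cuts [5, 35, 52, 62]
  HnxV (TGGCGATT, off=2): starts [17] → cuts [19]
  TgoX (CAGGT, off=3): starts [9, 38, 65, 77] → cuts [12, 41, 68, 80]

All cut coordinates (distinct, sorted): [5, 12, 19, 35, 41, 52, 62, 68, 80, 88, 98]

Fragment lengths:
  [0,5): 5 bp
  [5,12): 7 bp
  [12,19): 7 bp
  [19,35): 16 bp
  [35,41): 6 bp
  [41,52): 11 bp
  [52,62): 10 bp
  [62,68): 6 bp
  [68,80): 12 bp
  [80,88): 8 bp
  [88,98): 10 bp
  [98,107): 9 bp

[5,6,6,7,7,8,9,10,10,11,12,16]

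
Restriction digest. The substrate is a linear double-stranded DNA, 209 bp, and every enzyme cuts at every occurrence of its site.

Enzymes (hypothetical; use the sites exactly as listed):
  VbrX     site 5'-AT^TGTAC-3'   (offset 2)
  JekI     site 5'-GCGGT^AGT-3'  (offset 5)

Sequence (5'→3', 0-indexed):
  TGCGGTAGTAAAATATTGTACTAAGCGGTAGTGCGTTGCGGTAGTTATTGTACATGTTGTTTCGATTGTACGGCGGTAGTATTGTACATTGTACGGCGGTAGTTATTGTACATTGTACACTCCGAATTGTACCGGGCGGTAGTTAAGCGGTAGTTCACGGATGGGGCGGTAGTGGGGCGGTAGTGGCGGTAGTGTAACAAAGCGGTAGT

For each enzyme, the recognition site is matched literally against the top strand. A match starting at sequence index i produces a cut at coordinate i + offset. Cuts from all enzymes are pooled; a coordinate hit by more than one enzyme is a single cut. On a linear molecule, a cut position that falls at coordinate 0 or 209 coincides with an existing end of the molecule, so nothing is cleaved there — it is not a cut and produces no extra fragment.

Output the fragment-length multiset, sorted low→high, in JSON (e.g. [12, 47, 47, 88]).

[3,5,6,6,6,7,7,9,10,11,11,11,11,13,13,13,14,16,18,19]

Per-enzyme occurrences:
  VbrX ATTGTAC/2: at [14, 46, 64, 80, 87, 104, 111, 125] ⇒ [16, 48, 66, 82, 89, 106, 113, 127]
  JekI GCGGTAGT/5: at [1, 24, 37, 72, 95, 135, 146, 165, 176, 185, 201] ⇒ [6, 29, 42, 77, 100, 140, 151, 170, 181, 190, 206]

Pooled cuts: [6, 16, 29, 42, 48, 66, 77, 82, 89, 100, 106, 113, 127, 140, 151, 170, 181, 190, 206]

Fragment lengths:
  [0,6): 6 bp
  [6,16): 10 bp
  [16,29): 13 bp
  [29,42): 13 bp
  [42,48): 6 bp
  [48,66): 18 bp
  [66,77): 11 bp
  [77,82): 5 bp
  [82,89): 7 bp
  [89,100): 11 bp
  [100,106): 6 bp
  [106,113): 7 bp
  [113,127): 14 bp
  [127,140): 13 bp
  [140,151): 11 bp
  [151,170): 19 bp
  [170,181): 11 bp
  [181,190): 9 bp
  [190,206): 16 bp
  [206,209): 3 bp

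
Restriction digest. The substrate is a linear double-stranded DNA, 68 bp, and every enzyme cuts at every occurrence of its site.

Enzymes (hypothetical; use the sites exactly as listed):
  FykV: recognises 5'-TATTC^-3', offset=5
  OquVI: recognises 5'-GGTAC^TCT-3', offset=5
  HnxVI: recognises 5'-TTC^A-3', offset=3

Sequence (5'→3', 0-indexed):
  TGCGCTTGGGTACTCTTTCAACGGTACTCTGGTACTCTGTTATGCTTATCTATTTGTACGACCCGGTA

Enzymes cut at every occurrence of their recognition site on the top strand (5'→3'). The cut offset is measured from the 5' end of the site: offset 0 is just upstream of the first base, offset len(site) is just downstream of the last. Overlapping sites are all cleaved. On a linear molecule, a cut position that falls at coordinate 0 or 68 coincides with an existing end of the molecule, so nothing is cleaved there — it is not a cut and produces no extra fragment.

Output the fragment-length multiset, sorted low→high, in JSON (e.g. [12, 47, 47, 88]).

[6,8,8,13,33]

Site scan:
  FykV (TATTC, off=5): no sites
  OquVI GGTACTCT/5: at [8, 22, 30] ⇒ [13, 27, 35]
  HnxVI TTCA/3: at [16] ⇒ [19]

All cut coordinates (distinct, sorted): [13, 19, 27, 35]

Fragment lengths:
  [0,13): 13 bp
  [13,19): 6 bp
  [19,27): 8 bp
  [27,35): 8 bp
  [35,68): 33 bp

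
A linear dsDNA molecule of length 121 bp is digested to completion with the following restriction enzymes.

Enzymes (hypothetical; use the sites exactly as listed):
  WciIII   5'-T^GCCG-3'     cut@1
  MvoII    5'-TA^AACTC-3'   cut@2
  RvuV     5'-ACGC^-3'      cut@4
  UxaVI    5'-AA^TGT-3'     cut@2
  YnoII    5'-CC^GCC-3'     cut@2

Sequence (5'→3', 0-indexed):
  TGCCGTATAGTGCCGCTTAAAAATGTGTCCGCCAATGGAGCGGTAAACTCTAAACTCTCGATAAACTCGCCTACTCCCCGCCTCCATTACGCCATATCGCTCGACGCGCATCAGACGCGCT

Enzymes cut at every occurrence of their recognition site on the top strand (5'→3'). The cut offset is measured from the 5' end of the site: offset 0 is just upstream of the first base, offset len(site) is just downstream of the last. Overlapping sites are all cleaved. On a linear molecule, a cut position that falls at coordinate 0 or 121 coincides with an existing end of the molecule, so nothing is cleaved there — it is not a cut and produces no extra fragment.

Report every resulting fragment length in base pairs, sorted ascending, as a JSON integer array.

Scan for sites:
  WciIII TGCCG/1: at [0, 10] ⇒ [1, 11]
  MvoII TAAACTC/2: at [43, 50, 61] ⇒ [45, 52, 63]
  RvuV ACGC/4: at [88, 103, 114] ⇒ [92, 107, 118]
  UxaVI AATGT/2: at [21] ⇒ [23]
  YnoII CCGCC/2: at [28, 77] ⇒ [30, 79]

Pooled cuts: [1, 11, 23, 30, 45, 52, 63, 79, 92, 107, 118]

Fragments:
  [0,1): 1 bp
  [1,11): 10 bp
  [11,23): 12 bp
  [23,30): 7 bp
  [30,45): 15 bp
  [45,52): 7 bp
  [52,63): 11 bp
  [63,79): 16 bp
  [79,92): 13 bp
  [92,107): 15 bp
  [107,118): 11 bp
  [118,121): 3 bp

[1,3,7,7,10,11,11,12,13,15,15,16]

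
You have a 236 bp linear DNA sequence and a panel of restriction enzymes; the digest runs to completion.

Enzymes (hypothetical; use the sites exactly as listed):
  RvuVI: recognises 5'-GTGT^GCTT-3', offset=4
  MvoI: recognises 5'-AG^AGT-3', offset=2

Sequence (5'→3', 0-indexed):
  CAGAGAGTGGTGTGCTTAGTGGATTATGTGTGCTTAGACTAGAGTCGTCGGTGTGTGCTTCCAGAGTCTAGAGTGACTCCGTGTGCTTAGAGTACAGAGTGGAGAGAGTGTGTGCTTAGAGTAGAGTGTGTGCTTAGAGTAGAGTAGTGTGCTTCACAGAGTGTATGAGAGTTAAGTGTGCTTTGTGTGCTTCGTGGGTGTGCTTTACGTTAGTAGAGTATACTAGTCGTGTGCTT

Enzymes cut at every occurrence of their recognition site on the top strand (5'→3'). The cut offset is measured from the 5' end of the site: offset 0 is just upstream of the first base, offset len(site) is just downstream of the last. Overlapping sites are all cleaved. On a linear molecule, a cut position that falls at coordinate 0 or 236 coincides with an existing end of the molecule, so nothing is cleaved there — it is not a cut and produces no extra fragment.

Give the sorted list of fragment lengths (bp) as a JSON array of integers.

[4,5,5,5,6,6,6,7,7,7,7,8,8,8,9,9,9,10,10,11,13,13,14,15,16,18]

Site scan:
  RvuVI GTGTGCTT/4: at [9, 27, 52, 80, 109, 127, 146, 175, 184, 197, 228] ⇒ [13, 31, 56, 84, 113, 131, 150, 179, 188, 201, 232]
  MvoI AGAGT/2: at [3, 40, 62, 69, 88, 95, 104, 117, 122, 135, 140, 157, 167, 214] ⇒ [5, 42, 64, 71, 90, 97, 106, 119, 124, 137, 142, 159, 169, 216]

Pooled cuts: [5, 13, 31, 42, 56, 64, 71, 84, 90, 97, 106, 113, 119, 124, 131, 137, 142, 150, 159, 169, 179, 188, 201, 216, 232]

Fragment lengths:
  [0,5): 5 bp
  [5,13): 8 bp
  [13,31): 18 bp
  [31,42): 11 bp
  [42,56): 14 bp
  [56,64): 8 bp
  [64,71): 7 bp
  [71,84): 13 bp
  [84,90): 6 bp
  [90,97): 7 bp
  [97,106): 9 bp
  [106,113): 7 bp
  [113,119): 6 bp
  [119,124): 5 bp
  [124,131): 7 bp
  [131,137): 6 bp
  [137,142): 5 bp
  [142,150): 8 bp
  [150,159): 9 bp
  [159,169): 10 bp
  [169,179): 10 bp
  [179,188): 9 bp
  [188,201): 13 bp
  [201,216): 15 bp
  [216,232): 16 bp
  [232,236): 4 bp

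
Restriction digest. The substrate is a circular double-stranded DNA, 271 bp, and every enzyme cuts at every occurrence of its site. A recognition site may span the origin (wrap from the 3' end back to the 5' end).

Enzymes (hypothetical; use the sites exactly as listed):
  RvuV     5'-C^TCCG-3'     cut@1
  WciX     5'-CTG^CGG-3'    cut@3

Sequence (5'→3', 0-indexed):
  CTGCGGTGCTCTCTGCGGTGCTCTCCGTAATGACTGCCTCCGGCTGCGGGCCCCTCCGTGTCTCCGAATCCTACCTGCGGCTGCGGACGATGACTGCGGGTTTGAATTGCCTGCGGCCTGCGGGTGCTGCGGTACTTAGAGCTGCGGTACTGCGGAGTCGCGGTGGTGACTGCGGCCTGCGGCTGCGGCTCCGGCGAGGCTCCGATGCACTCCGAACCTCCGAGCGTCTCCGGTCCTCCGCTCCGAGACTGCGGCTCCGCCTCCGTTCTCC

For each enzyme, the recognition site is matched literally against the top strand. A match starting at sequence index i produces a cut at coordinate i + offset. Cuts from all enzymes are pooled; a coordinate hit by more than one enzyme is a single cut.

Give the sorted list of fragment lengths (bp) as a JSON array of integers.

[4,4,5,6,6,6,7,7,8,8,8,8,8,8,8,9,10,10,10,11,12,13,13,15,15,15,17,20]

Site scan:
  RvuV CTCCG/1: at [22, 37, 53, 61, 188, 199, 209, 217, 227, 235, 240, 254, 260] ⇒ [23, 38, 54, 62, 189, 200, 210, 218, 228, 236, 241, 255, 261]
  WciX CTGCGG/3: at [0, 12, 43, 74, 80, 93, 110, 117, 126, 141, 149, 169, 176, 182, 248] ⇒ [3, 15, 46, 77, 83, 96, 113, 120, 129, 144, 152, 172, 179, 185, 251]

Pooled cuts: [3, 15, 23, 38, 46, 54, 62, 77, 83, 96, 113, 120, 129, 144, 152, 172, 179, 185, 189, 200, 210, 218, 228, 236, 241, 251, 255, 261]

Fragment lengths:
  3→15: 12 bp
  15→23: 8 bp
  23→38: 15 bp
  38→46: 8 bp
  46→54: 8 bp
  54→62: 8 bp
  62→77: 15 bp
  77→83: 6 bp
  83→96: 13 bp
  96→113: 17 bp
  113→120: 7 bp
  120→129: 9 bp
  129→144: 15 bp
  144→152: 8 bp
  152→172: 20 bp
  172→179: 7 bp
  179→185: 6 bp
  185→189: 4 bp
  189→200: 11 bp
  200→210: 10 bp
  210→218: 8 bp
  218→228: 10 bp
  228→236: 8 bp
  236→241: 5 bp
  241→251: 10 bp
  251→255: 4 bp
  255→261: 6 bp
  261→3 (wrap): 271-261+3 = 13 bp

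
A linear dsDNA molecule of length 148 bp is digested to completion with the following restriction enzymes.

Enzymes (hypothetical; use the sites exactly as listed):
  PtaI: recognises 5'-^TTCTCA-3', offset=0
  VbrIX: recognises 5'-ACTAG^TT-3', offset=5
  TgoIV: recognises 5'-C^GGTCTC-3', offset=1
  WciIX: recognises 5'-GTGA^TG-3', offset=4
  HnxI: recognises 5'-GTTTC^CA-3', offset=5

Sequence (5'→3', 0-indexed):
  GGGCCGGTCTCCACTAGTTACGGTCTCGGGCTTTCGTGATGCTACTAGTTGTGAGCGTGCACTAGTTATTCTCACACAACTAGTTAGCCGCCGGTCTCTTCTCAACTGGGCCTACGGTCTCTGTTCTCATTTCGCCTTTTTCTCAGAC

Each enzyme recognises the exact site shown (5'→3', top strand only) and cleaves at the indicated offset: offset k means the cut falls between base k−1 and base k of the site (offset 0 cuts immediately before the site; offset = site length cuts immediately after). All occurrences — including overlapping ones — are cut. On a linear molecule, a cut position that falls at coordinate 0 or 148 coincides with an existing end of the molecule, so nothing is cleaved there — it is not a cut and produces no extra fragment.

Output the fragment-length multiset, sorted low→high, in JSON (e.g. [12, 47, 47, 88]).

[3,4,5,6,8,9,9,9,12,15,16,17,17,18]

Site scan:
  PtaI TTCTCA/0: at [68, 98, 123, 139] ⇒ [68, 98, 123, 139]
  VbrIX ACTAGTT/5: at [12, 43, 60, 78] ⇒ [17, 48, 65, 83]
  TgoIV CGGTCTC/1: at [4, 20, 91, 114] ⇒ [5, 21, 92, 115]
  WciIX GTGATG/4: at [35] ⇒ [39]
  HnxI (GTTTCCA, off=5): no sites

All cut coordinates (distinct, sorted): [5, 17, 21, 39, 48, 65, 68, 83, 92, 98, 115, 123, 139]

Fragment lengths:
  [0,5): 5 bp
  [5,17): 12 bp
  [17,21): 4 bp
  [21,39): 18 bp
  [39,48): 9 bp
  [48,65): 17 bp
  [65,68): 3 bp
  [68,83): 15 bp
  [83,92): 9 bp
  [92,98): 6 bp
  [98,115): 17 bp
  [115,123): 8 bp
  [123,139): 16 bp
  [139,148): 9 bp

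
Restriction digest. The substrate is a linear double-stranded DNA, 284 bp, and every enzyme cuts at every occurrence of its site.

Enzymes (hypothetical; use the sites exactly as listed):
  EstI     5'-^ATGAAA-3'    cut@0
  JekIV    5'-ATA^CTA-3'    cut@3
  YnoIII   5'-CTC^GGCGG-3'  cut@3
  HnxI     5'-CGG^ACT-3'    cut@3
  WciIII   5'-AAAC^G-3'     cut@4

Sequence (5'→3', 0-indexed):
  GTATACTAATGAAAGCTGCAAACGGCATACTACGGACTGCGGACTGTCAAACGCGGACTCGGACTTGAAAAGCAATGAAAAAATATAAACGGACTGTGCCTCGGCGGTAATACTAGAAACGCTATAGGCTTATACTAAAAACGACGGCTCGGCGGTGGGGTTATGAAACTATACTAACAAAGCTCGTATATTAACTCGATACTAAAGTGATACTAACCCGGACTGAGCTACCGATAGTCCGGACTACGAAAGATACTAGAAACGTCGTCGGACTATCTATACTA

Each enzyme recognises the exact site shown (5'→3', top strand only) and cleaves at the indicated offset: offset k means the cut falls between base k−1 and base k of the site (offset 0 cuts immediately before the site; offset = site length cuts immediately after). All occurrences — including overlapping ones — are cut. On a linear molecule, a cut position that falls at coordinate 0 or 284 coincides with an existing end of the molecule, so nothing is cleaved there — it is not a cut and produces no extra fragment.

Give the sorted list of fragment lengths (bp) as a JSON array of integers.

[2,3,3,4,5,6,6,6,7,8,8,8,8,8,9,10,10,10,10,11,11,12,12,13,14,15,16,21,28]

Site scan:
  EstI ATGAAA/0: at [8, 74, 162] ⇒ [8, 74, 162]
  JekIV ATACTA/3: at [2, 26, 109, 131, 170, 198, 209, 252, 278] ⇒ [5, 29, 112, 134, 173, 201, 212, 255, 281]
  YnoIII CTCGGCGG/3: at [99, 147] ⇒ [102, 150]
  HnxI CGGACT/3: at [32, 39, 53, 59, 89, 218, 239, 268] ⇒ [35, 42, 56, 62, 92, 221, 242, 271]
  WciIII AAACG/4: at [19, 48, 86, 116, 138, 259] ⇒ [23, 52, 90, 120, 142, 263]

All cut coordinates (distinct, sorted): [5, 8, 23, 29, 35, 42, 52, 56, 62, 74, 90, 92, 102, 112, 120, 134, 142, 150, 162, 173, 201, 212, 221, 242, 255, 263, 271, 281]

Fragments:
  [0,5): 5 bp
  [5,8): 3 bp
  [8,23): 15 bp
  [23,29): 6 bp
  [29,35): 6 bp
  [35,42): 7 bp
  [42,52): 10 bp
  [52,56): 4 bp
  [56,62): 6 bp
  [62,74): 12 bp
  [74,90): 16 bp
  [90,92): 2 bp
  [92,102): 10 bp
  [102,112): 10 bp
  [112,120): 8 bp
  [120,134): 14 bp
  [134,142): 8 bp
  [142,150): 8 bp
  [150,162): 12 bp
  [162,173): 11 bp
  [173,201): 28 bp
  [201,212): 11 bp
  [212,221): 9 bp
  [221,242): 21 bp
  [242,255): 13 bp
  [255,263): 8 bp
  [263,271): 8 bp
  [271,281): 10 bp
  [281,284): 3 bp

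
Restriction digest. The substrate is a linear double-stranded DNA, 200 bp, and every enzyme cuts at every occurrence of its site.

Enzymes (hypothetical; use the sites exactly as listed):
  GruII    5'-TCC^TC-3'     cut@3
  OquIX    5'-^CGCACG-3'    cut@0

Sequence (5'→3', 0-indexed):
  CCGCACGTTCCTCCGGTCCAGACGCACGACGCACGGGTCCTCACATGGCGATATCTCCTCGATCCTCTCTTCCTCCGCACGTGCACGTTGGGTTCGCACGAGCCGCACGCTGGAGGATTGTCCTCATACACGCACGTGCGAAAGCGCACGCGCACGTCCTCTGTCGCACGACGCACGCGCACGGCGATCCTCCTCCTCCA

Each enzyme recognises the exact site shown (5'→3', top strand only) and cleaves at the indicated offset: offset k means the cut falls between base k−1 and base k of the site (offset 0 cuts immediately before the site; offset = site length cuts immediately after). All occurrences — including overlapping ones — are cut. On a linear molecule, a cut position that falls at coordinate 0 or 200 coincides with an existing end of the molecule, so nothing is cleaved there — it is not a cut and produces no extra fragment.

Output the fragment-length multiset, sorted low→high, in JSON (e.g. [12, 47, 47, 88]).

Site scan:
  GruII (TCCTC, off=3): starts [8, 37, 55, 62, 70, 120, 156, 187, 190, 193] → cuts [11, 40, 58, 65, 73, 123, 159, 190, 193, 196]
  OquIX (CGCACG, off=0): starts [1, 22, 29, 75, 94, 103, 130, 144, 150, 164, 171, 177] → cuts [1, 22, 29, 75, 94, 103, 130, 144, 150, 164, 171, 177]

All cut coordinates (distinct, sorted): [1, 11, 22, 29, 40, 58, 65, 73, 75, 94, 103, 123, 130, 144, 150, 159, 164, 171, 177, 190, 193, 196]

Fragments:
  [0,1): 1 bp
  [1,11): 10 bp
  [11,22): 11 bp
  [22,29): 7 bp
  [29,40): 11 bp
  [40,58): 18 bp
  [58,65): 7 bp
  [65,73): 8 bp
  [73,75): 2 bp
  [75,94): 19 bp
  [94,103): 9 bp
  [103,123): 20 bp
  [123,130): 7 bp
  [130,144): 14 bp
  [144,150): 6 bp
  [150,159): 9 bp
  [159,164): 5 bp
  [164,171): 7 bp
  [171,177): 6 bp
  [177,190): 13 bp
  [190,193): 3 bp
  [193,196): 3 bp
  [196,200): 4 bp

[1,2,3,3,4,5,6,6,7,7,7,7,8,9,9,10,11,11,13,14,18,19,20]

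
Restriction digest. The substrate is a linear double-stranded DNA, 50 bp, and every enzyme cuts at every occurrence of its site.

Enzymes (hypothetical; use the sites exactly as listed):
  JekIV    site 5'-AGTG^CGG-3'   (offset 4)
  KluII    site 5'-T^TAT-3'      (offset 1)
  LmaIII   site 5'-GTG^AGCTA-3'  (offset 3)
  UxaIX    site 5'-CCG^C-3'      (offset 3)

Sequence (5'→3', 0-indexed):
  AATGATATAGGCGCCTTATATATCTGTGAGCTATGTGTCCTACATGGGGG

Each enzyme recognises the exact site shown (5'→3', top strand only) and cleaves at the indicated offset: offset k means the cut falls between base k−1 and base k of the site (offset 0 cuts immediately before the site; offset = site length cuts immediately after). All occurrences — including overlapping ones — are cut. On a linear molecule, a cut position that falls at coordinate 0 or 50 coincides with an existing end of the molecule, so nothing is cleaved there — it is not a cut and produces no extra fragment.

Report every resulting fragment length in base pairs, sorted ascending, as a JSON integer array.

Per-enzyme occurrences:
  JekIV (AGTGCGG, off=4): no sites
  KluII (TTAT, off=1): starts [15] → cuts [16]
  LmaIII (GTGAGCTA, off=3): starts [25] → cuts [28]
  UxaIX (CCGC, off=3): no sites

Pooled cuts: [16, 28]

Fragment lengths:
  [0,16): 16 bp
  [16,28): 12 bp
  [28,50): 22 bp

[12,16,22]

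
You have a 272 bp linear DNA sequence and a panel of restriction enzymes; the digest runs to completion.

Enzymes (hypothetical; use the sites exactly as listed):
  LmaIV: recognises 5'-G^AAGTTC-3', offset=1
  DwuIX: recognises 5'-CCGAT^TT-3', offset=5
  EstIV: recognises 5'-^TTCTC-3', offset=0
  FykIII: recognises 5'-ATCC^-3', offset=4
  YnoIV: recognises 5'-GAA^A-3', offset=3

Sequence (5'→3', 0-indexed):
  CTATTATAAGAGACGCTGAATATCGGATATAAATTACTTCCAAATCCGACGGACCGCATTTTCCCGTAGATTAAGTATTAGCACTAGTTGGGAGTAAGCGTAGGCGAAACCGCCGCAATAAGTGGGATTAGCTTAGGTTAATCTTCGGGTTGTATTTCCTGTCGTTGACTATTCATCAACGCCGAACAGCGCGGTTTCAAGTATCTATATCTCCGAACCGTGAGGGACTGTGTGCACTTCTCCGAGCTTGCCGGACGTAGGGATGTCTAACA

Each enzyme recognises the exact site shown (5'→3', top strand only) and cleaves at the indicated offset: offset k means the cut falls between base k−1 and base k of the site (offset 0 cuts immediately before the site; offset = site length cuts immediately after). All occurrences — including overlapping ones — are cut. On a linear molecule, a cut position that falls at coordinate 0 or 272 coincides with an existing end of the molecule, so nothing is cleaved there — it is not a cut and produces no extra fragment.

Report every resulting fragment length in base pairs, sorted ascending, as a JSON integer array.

Scan for sites:
  LmaIV (GAAGTTC, off=1): no sites
  DwuIX (CCGATTT, off=5): no sites
  EstIV (TTCTC, off=0): starts [237] → cuts [237]
  FykIII (ATCC, off=4): starts [43] → cuts [47]
  YnoIV (GAAA, off=3): starts [105] → cuts [108]

Pooled cuts: [47, 108, 237]

Fragment lengths:
  [0,47): 47 bp
  [47,108): 61 bp
  [108,237): 129 bp
  [237,272): 35 bp

[35,47,61,129]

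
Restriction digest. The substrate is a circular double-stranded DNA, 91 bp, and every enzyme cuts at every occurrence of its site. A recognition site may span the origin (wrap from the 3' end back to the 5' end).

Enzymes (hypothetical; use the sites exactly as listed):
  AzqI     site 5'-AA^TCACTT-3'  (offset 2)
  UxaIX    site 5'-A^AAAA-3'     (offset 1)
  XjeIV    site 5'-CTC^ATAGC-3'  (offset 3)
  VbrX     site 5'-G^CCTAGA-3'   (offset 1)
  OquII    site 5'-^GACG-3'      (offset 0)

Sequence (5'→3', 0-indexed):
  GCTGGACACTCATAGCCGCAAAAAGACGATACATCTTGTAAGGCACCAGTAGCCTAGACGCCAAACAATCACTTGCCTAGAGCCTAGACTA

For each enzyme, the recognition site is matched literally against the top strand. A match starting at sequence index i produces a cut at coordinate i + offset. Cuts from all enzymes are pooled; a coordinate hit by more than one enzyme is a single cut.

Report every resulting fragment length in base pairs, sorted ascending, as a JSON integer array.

Site scan:
  AzqI AATCACTT/2: at [66] ⇒ [68]
  UxaIX AAAAA/1: at [19] ⇒ [20]
  XjeIV CTCATAGC/3: at [8] ⇒ [11]
  VbrX GCCTAGA/1: at [51, 74, 81] ⇒ [52, 75, 82]
  OquII GACG/0: at [24, 56] ⇒ [24, 56]

Pooled cuts: [11, 20, 24, 52, 56, 68, 75, 82]

Fragments:
  11→20: 9 bp
  20→24: 4 bp
  24→52: 28 bp
  52→56: 4 bp
  56→68: 12 bp
  68→75: 7 bp
  75→82: 7 bp
  82→11 (wrap): 91-82+11 = 20 bp

[4,4,7,7,9,12,20,28]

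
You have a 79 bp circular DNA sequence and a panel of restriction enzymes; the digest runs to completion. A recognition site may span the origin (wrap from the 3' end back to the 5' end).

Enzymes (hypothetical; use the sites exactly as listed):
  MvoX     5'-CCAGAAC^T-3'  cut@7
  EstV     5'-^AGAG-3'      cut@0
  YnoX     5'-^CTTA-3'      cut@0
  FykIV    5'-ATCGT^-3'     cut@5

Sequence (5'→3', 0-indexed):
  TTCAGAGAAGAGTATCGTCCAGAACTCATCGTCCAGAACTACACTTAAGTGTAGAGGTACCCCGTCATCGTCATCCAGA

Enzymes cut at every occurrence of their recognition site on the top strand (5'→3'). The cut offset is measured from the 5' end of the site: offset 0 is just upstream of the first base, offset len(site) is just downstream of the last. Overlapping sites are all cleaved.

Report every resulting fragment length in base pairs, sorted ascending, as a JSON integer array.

Per-enzyme occurrences:
  MvoX CCAGAACT/7: at [18, 32] ⇒ [25, 39]
  EstV AGAG/0: at [3, 8, 52] ⇒ [3, 8, 52]
  YnoX CTTA/0: at [43] ⇒ [43]
  FykIV ATCGT/5: at [13, 27, 66] ⇒ [18, 32, 71]

All cut coordinates (distinct, sorted): [3, 8, 18, 25, 32, 39, 43, 52, 71]

Fragment lengths:
  3→8: 5 bp
  8→18: 10 bp
  18→25: 7 bp
  25→32: 7 bp
  32→39: 7 bp
  39→43: 4 bp
  43→52: 9 bp
  52→71: 19 bp
  71→3 (wrap): 79-71+3 = 11 bp

[4,5,7,7,7,9,10,11,19]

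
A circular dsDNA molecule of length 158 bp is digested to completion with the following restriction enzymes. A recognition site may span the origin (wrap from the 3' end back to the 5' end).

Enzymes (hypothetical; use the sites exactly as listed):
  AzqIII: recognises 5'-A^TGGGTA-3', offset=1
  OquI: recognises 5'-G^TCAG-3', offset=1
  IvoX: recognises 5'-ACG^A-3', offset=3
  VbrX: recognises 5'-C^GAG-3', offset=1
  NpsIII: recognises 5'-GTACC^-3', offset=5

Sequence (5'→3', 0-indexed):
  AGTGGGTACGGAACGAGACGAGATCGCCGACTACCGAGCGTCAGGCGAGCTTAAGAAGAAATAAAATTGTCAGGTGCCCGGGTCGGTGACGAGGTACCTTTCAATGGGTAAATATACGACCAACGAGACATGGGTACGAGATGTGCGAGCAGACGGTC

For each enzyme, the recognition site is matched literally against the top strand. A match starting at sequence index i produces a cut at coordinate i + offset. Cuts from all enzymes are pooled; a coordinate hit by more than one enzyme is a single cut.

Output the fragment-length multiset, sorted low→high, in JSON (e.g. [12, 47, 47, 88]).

[1,1,1,1,1,4,5,5,6,6,6,7,7,8,10,14,15,16,21,23]

Site scan:
  AzqIII (ATGGGTA, off=1): starts [103, 129] → cuts [104, 130]
  OquI (GTCAG, off=1): starts [39, 68, 155] → cuts [40, 69, 156]
  IvoX (ACGA, off=3): starts [12, 17, 88, 115, 122, 135] → cuts [15, 20, 91, 118, 125, 138]
  VbrX (CGAG, off=1): starts [13, 18, 34, 45, 89, 123, 136, 145] → cuts [14, 19, 35, 46, 90, 124, 137, 146]
  NpsIII (GTACC, off=5): starts [93] → cuts [98]

All cut coordinates (distinct, sorted): [14, 15, 19, 20, 35, 40, 46, 69, 90, 91, 98, 104, 118, 124, 125, 130, 137, 138, 146, 156]

Fragment lengths:
  14→15: 1 bp
  15→19: 4 bp
  19→20: 1 bp
  20→35: 15 bp
  35→40: 5 bp
  40→46: 6 bp
  46→69: 23 bp
  69→90: 21 bp
  90→91: 1 bp
  91→98: 7 bp
  98→104: 6 bp
  104→118: 14 bp
  118→124: 6 bp
  124→125: 1 bp
  125→130: 5 bp
  130→137: 7 bp
  137→138: 1 bp
  138→146: 8 bp
  146→156: 10 bp
  156→14 (wrap): 158-156+14 = 16 bp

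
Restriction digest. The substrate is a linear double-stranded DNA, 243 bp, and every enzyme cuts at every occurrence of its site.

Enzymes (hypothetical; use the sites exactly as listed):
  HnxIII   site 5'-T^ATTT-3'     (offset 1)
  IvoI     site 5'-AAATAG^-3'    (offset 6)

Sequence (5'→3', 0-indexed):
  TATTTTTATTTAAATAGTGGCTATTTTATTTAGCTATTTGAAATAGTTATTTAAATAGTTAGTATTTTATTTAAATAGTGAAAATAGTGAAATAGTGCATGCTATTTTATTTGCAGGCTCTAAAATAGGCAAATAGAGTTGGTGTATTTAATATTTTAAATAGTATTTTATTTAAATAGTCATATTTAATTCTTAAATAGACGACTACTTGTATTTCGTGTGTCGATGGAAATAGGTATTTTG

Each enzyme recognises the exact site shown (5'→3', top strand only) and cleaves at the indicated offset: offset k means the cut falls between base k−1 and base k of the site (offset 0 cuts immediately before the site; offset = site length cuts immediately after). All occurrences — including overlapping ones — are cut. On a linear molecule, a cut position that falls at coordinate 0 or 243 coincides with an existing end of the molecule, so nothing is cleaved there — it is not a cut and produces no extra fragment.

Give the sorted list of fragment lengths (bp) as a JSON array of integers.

Site scan:
  HnxIII TATTT/1: at [0, 6, 21, 26, 34, 47, 62, 67, 102, 107, 144, 151, 163, 168, 182, 211, 236] ⇒ [1, 7, 22, 27, 35, 48, 63, 68, 103, 108, 145, 152, 164, 169, 183, 212, 237]
  IvoI AAATAG/6: at [11, 40, 52, 72, 81, 89, 122, 130, 157, 173, 194, 229] ⇒ [17, 46, 58, 78, 87, 95, 128, 136, 163, 179, 200, 235]

Pooled cuts: [1, 7, 17, 22, 27, 35, 46, 48, 58, 63, 68, 78, 87, 95, 103, 108, 128, 136, 145, 152, 163, 164, 169, 179, 183, 200, 212, 235, 237]

Fragment lengths:
  [0,1): 1 bp
  [1,7): 6 bp
  [7,17): 10 bp
  [17,22): 5 bp
  [22,27): 5 bp
  [27,35): 8 bp
  [35,46): 11 bp
  [46,48): 2 bp
  [48,58): 10 bp
  [58,63): 5 bp
  [63,68): 5 bp
  [68,78): 10 bp
  [78,87): 9 bp
  [87,95): 8 bp
  [95,103): 8 bp
  [103,108): 5 bp
  [108,128): 20 bp
  [128,136): 8 bp
  [136,145): 9 bp
  [145,152): 7 bp
  [152,163): 11 bp
  [163,164): 1 bp
  [164,169): 5 bp
  [169,179): 10 bp
  [179,183): 4 bp
  [183,200): 17 bp
  [200,212): 12 bp
  [212,235): 23 bp
  [235,237): 2 bp
  [237,243): 6 bp

[1,1,2,2,4,5,5,5,5,5,5,6,6,7,8,8,8,8,9,9,10,10,10,10,11,11,12,17,20,23]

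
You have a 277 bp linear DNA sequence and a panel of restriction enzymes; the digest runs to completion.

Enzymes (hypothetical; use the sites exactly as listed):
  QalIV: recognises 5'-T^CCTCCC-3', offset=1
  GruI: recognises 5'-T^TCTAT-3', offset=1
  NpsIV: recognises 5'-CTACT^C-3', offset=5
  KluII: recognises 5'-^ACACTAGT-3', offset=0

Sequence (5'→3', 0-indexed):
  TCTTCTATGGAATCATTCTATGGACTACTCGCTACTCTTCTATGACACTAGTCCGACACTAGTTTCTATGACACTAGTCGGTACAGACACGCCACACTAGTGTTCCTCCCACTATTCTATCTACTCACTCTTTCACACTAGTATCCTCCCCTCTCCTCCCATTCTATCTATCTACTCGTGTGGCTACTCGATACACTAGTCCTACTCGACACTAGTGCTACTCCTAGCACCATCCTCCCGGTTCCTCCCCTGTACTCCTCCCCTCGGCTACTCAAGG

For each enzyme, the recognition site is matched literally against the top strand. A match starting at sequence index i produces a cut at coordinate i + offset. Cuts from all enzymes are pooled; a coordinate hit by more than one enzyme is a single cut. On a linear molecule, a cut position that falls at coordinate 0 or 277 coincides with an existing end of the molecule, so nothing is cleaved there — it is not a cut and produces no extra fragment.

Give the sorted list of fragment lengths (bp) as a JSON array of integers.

[2,2,3,4,5,6,6,7,8,9,9,10,10,10,10,11,11,11,11,12,13,13,13,14,14,14,16,23]

Site scan:
  QalIV TCCTCCC/1: at [103, 143, 153, 232, 242, 255] ⇒ [104, 144, 154, 233, 243, 256]
  GruI TTCTAT/1: at [2, 15, 37, 63, 114, 161] ⇒ [3, 16, 38, 64, 115, 162]
  NpsIV CTACTC/5: at [24, 31, 120, 171, 183, 201, 217, 267] ⇒ [29, 36, 125, 176, 188, 206, 222, 272]
  KluII ACACTAGT/0: at [44, 55, 70, 93, 134, 192, 208] ⇒ [44, 55, 70, 93, 134, 192, 208]

Pooled cuts: [3, 16, 29, 36, 38, 44, 55, 64, 70, 93, 104, 115, 125, 134, 144, 154, 162, 176, 188, 192, 206, 208, 222, 233, 243, 256, 272]

Fragment lengths:
  [0,3): 3 bp
  [3,16): 13 bp
  [16,29): 13 bp
  [29,36): 7 bp
  [36,38): 2 bp
  [38,44): 6 bp
  [44,55): 11 bp
  [55,64): 9 bp
  [64,70): 6 bp
  [70,93): 23 bp
  [93,104): 11 bp
  [104,115): 11 bp
  [115,125): 10 bp
  [125,134): 9 bp
  [134,144): 10 bp
  [144,154): 10 bp
  [154,162): 8 bp
  [162,176): 14 bp
  [176,188): 12 bp
  [188,192): 4 bp
  [192,206): 14 bp
  [206,208): 2 bp
  [208,222): 14 bp
  [222,233): 11 bp
  [233,243): 10 bp
  [243,256): 13 bp
  [256,272): 16 bp
  [272,277): 5 bp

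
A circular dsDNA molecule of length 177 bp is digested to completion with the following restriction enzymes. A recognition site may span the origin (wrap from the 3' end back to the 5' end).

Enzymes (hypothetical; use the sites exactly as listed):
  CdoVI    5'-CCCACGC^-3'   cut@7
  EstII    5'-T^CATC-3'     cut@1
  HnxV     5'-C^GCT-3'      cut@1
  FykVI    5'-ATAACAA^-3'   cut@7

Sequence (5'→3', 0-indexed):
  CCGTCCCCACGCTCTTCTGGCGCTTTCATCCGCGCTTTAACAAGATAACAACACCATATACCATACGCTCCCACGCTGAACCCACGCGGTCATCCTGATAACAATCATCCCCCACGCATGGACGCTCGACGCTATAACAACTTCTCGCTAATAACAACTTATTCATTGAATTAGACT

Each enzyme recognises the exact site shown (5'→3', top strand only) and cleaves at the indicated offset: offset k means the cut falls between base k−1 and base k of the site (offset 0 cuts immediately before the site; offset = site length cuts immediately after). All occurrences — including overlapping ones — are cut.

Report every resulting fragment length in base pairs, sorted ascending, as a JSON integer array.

[1,2,2,3,5,6,6,7,7,8,9,10,11,11,12,14,15,18,30]

Per-enzyme occurrences:
  CdoVI (CCCACGC, off=7): starts [5, 69, 80, 110] → cuts [12, 76, 87, 117]
  EstII (TCATC, off=1): starts [25, 89, 104] → cuts [26, 90, 105]
  HnxV (CGCT, off=1): starts [9, 20, 32, 65, 73, 122, 129, 145] → cuts [10, 21, 33, 66, 74, 123, 130, 146]
  FykVI (ATAACAA, off=7): starts [44, 97, 133, 150] → cuts [51, 104, 140, 157]

Pooled cuts: [10, 12, 21, 26, 33, 51, 66, 74, 76, 87, 90, 104, 105, 117, 123, 130, 140, 146, 157]

Fragments:
  10→12: 2 bp
  12→21: 9 bp
  21→26: 5 bp
  26→33: 7 bp
  33→51: 18 bp
  51→66: 15 bp
  66→74: 8 bp
  74→76: 2 bp
  76→87: 11 bp
  87→90: 3 bp
  90→104: 14 bp
  104→105: 1 bp
  105→117: 12 bp
  117→123: 6 bp
  123→130: 7 bp
  130→140: 10 bp
  140→146: 6 bp
  146→157: 11 bp
  157→10 (wrap): 177-157+10 = 30 bp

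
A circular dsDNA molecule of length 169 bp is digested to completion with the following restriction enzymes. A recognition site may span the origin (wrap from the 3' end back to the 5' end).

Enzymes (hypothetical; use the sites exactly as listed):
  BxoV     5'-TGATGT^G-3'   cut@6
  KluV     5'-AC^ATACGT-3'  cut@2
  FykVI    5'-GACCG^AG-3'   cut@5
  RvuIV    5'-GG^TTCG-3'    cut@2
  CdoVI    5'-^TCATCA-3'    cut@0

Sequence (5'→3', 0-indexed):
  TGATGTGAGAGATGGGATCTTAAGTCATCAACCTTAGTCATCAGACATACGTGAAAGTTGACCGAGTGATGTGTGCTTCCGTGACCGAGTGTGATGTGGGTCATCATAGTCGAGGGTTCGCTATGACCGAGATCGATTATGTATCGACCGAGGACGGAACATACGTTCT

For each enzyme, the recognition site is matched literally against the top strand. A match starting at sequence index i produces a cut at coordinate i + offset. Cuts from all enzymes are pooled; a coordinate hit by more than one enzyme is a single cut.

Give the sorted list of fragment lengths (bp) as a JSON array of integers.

[3,8,9,10,10,13,13,15,15,16,18,18,21]

Per-enzyme occurrences:
  BxoV (TGATGTG, off=6): starts [0, 66, 91] → cuts [6, 72, 97]
  KluV (ACATACGT, off=2): starts [44, 158] → cuts [46, 160]
  FykVI (GACCGAG, off=5): starts [59, 82, 124, 145] → cuts [64, 87, 129, 150]
  RvuIV (GGTTCG, off=2): starts [114] → cuts [116]
  CdoVI (TCATCA, off=0): starts [24, 37, 100] → cuts [24, 37, 100]

All cut coordinates (distinct, sorted): [6, 24, 37, 46, 64, 72, 87, 97, 100, 116, 129, 150, 160]

Fragments:
  6→24: 18 bp
  24→37: 13 bp
  37→46: 9 bp
  46→64: 18 bp
  64→72: 8 bp
  72→87: 15 bp
  87→97: 10 bp
  97→100: 3 bp
  100→116: 16 bp
  116→129: 13 bp
  129→150: 21 bp
  150→160: 10 bp
  160→6 (wrap): 169-160+6 = 15 bp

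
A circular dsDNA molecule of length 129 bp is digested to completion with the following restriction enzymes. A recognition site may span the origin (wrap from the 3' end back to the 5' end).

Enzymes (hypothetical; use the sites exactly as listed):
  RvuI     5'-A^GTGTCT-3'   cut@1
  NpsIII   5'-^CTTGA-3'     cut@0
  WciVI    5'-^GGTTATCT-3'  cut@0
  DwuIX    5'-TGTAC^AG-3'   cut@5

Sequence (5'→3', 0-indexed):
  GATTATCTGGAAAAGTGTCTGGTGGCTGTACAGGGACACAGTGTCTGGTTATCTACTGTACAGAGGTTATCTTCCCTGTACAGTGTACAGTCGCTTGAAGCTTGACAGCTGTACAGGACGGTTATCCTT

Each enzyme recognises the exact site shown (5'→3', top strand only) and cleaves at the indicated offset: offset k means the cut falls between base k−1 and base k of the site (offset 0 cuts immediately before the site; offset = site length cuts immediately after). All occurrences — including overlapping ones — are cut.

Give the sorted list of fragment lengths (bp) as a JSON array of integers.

[3,5,6,7,7,9,12,14,15,17,17,17]

Scan for sites:
  RvuI (AGTGTCT, off=1): starts [13, 39] → cuts [14, 40]
  NpsIII (CTTGA, off=0): starts [93, 100, 126] → cuts [93, 100, 126]
  WciVI (GGTTATCT, off=0): starts [46, 64] → cuts [46, 64]
  DwuIX (TGTACAG, off=5): starts [26, 56, 76, 83, 109] → cuts [31, 61, 81, 88, 114]

All cut coordinates (distinct, sorted): [14, 31, 40, 46, 61, 64, 81, 88, 93, 100, 114, 126]

Fragment lengths:
  14→31: 17 bp
  31→40: 9 bp
  40→46: 6 bp
  46→61: 15 bp
  61→64: 3 bp
  64→81: 17 bp
  81→88: 7 bp
  88→93: 5 bp
  93→100: 7 bp
  100→114: 14 bp
  114→126: 12 bp
  126→14 (wrap): 129-126+14 = 17 bp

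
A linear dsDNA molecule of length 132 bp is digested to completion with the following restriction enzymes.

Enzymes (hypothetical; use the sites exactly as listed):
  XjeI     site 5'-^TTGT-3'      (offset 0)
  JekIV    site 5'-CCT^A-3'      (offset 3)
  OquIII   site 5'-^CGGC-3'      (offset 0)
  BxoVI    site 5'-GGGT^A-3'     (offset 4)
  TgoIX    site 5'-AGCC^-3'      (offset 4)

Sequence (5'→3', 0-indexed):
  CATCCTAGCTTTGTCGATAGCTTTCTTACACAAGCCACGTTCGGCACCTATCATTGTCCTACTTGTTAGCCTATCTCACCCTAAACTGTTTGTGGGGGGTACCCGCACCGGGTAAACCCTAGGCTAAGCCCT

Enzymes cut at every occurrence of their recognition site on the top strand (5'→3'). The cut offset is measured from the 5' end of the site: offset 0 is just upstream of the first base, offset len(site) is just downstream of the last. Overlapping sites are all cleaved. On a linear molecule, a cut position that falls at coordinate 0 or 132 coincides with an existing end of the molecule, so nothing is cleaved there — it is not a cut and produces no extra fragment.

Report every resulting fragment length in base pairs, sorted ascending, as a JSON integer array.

Site scan:
  XjeI TTGT/0: at [10, 53, 62, 89] ⇒ [10, 53, 62, 89]
  JekIV CCTA/3: at [3, 46, 57, 69, 79, 117] ⇒ [6, 49, 60, 72, 82, 120]
  OquIII CGGC/0: at [41] ⇒ [41]
  BxoVI GGGTA/4: at [96, 109] ⇒ [100, 113]
  TgoIX AGCC/4: at [32, 67, 126] ⇒ [36, 71, 130]

All cut coordinates (distinct, sorted): [6, 10, 36, 41, 49, 53, 60, 62, 71, 72, 82, 89, 100, 113, 120, 130]

Fragments:
  [0,6): 6 bp
  [6,10): 4 bp
  [10,36): 26 bp
  [36,41): 5 bp
  [41,49): 8 bp
  [49,53): 4 bp
  [53,60): 7 bp
  [60,62): 2 bp
  [62,71): 9 bp
  [71,72): 1 bp
  [72,82): 10 bp
  [82,89): 7 bp
  [89,100): 11 bp
  [100,113): 13 bp
  [113,120): 7 bp
  [120,130): 10 bp
  [130,132): 2 bp

[1,2,2,4,4,5,6,7,7,7,8,9,10,10,11,13,26]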